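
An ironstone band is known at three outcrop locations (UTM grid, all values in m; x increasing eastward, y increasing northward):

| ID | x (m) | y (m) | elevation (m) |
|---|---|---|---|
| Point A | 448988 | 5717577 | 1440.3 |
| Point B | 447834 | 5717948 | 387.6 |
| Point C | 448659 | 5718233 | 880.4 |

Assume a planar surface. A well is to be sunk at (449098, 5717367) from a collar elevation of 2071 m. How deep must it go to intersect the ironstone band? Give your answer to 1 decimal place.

447.9 m

Let the plane be z = a·x + b·y + c.
Point B−Point A: −1154a + 371b = −1052.7;  Point C−Point A: −329a + 656b = −559.9.
Solving gives a = 0.760432937, b = −0.472130432.
Then c = 1440.3 − a·448988 − b·5717577 = 2359457.14.
At (449098, 5717367): z_contact = 341508.91 − 2699342.95 + 2359457.14 = 1623.10 m.
Depth below ground = 2071 − 1623.10 = 447.9 m.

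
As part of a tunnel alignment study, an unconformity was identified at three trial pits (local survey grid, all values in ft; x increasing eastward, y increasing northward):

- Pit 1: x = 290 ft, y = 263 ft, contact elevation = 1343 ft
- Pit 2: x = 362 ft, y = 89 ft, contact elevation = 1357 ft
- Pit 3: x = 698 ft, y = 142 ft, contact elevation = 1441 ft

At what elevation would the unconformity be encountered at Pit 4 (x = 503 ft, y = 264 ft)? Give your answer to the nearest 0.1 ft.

1395.5 ft

Let the plane be z = a·x + b·y + c.
Pit 2−Pit 1: 72a − 174b = 14;  Pit 3−Pit 1: 408a − 121b = 98.
Solving gives a = 0.24660, b = 0.02158.
Then c = 1343 − a·290 − b·263 = 1265.81.
At (503, 264): z = 124.0 + 5.7 + 1265.81 = 1395.5 ft.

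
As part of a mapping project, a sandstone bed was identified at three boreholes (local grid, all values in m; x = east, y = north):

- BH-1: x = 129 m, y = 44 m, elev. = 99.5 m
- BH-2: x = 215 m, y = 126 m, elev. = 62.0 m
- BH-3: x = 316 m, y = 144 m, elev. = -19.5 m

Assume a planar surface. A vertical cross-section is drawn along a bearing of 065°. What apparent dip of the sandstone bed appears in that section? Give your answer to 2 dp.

Let the plane be z = a·x + b·y + c.
BH-2−BH-1: 86a + 82b = −37.5;  BH-3−BH-1: 187a + 100b = −119.
Solving gives a = −0.89219, b = 0.47839.
Unit vector along 065° is (sin 65°, cos 65°) = (0.9063, 0.4226).
Slope in that direction = a·(0.9063) + b·(0.4226) = −0.60642.
Apparent dip = arctan|0.60642| = 31.23° (true dip is 45.4°, so apparent ≤ true as expected).

31.23°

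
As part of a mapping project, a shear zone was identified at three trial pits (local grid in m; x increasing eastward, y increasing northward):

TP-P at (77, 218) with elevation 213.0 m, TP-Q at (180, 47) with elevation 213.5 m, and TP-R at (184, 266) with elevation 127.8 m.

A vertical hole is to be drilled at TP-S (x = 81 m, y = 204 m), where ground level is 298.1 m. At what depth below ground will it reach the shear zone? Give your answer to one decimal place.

82.3 m

Two edge vectors: TP-P→TP-Q = (103, -171, 0.5), TP-P→TP-R = (107, 48, -85.2).
Normal n = (TP-P→TP-Q) × (TP-P→TP-R) = (14545.2, 8829.1, 23241).
So ∂z/∂x = −n_x/n_z = −0.62584 and ∂z/∂y = −n_y/n_z = −0.37989.
Intercept c from TP-P: 213 + 48.19 + 82.82 = 344.01.
At (81, 204): z_contact = −50.69 − 77.50 + 344.01 = 215.82 m.
Depth below ground = 298.1 − 215.82 = 82.3 m.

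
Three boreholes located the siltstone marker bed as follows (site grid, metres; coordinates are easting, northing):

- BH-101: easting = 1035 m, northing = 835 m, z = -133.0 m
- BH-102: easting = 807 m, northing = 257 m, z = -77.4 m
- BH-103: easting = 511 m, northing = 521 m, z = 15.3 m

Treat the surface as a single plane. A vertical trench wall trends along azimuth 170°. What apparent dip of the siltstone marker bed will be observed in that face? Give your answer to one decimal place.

4.1°

Let the plane be z = a·easting + b·northing + c.
BH-102−BH-101: −228a − 578b = 55.6;  BH-103−BH-101: −524a − 314b = 148.3.
Solving gives a = −0.29514, b = 0.02023.
Unit vector along 170° is (sin 170°, cos 170°) = (0.1736, -0.9848).
Slope in that direction = a·(0.1736) + b·(-0.9848) = −0.07117.
Apparent dip = arctan|0.07117| = 4.1° (true dip is 16.5°, so apparent ≤ true as expected).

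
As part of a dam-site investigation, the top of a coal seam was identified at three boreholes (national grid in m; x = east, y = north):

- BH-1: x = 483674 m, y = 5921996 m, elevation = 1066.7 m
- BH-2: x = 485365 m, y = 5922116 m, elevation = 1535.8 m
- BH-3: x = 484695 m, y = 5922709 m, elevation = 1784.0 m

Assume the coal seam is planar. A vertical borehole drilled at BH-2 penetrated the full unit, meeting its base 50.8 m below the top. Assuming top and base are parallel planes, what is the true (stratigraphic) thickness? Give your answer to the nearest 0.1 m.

41.3 m

Two edge vectors: BH-1→BH-2 = (1691, 120, 469.1), BH-1→BH-3 = (1021, 713, 717.3).
Normal n = (BH-1→BH-2) × (BH-1→BH-3) = (-248392.3, -734003.2, 1083163).
So ∂z/∂x = −n_x/n_z = 0.22932 and ∂z/∂y = −n_y/n_z = 0.67765.
|∇z| = √(a²+b²) = 0.71540, so dip δ = arctan(0.71540) = 35.58°.
True thickness = vertical thickness × cos δ = 50.8 × cos 35.58° = 41.3 m.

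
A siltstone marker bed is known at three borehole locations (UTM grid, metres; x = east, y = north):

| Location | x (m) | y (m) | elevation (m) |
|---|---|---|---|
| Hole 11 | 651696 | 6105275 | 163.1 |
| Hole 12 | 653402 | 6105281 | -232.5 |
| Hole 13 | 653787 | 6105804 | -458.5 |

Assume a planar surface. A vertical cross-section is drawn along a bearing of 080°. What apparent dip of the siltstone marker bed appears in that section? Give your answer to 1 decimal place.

Two edge vectors: Hole 11→Hole 12 = (1706, 6, -395.6), Hole 11→Hole 13 = (2091, 529, -621.6).
Normal n = (Hole 11→Hole 12) × (Hole 11→Hole 13) = (205542.8, 233250, 889928).
So ∂z/∂x = −n_x/n_z = −0.23097 and ∂z/∂y = −n_y/n_z = −0.26210.
Unit vector along 080° is (sin 80°, cos 80°) = (0.9848, 0.1736).
Slope in that direction = a·(0.9848) + b·(0.1736) = −0.27297.
Apparent dip = arctan|0.27297| = 15.3° (true dip is 19.3°, so apparent ≤ true as expected).

15.3°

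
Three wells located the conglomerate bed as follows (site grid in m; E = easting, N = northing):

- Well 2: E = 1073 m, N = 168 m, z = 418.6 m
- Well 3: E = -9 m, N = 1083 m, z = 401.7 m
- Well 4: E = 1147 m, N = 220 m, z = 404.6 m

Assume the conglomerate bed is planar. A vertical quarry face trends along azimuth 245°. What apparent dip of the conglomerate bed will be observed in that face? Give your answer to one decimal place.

Let the plane be z = a·E + b·N + c.
Well 3−Well 2: −1082a + 915b = −16.9;  Well 4−Well 2: 74a + 52b = −14.
Solving gives a = −0.09624, b = −0.13227.
Unit vector along 245° is (sin 245°, cos 245°) = (-0.9063, -0.4226).
Slope in that direction = a·(-0.9063) + b·(-0.4226) = 0.14312.
Apparent dip = arctan|0.14312| = 8.1° (true dip is 9.3°, so apparent ≤ true as expected).

8.1°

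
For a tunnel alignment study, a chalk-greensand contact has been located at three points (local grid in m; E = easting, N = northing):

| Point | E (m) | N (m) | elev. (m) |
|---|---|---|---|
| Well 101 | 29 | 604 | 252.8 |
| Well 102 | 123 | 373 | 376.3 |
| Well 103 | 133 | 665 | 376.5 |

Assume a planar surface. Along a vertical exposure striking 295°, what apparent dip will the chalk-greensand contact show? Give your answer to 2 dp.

Let the plane be z = a·E + b·N + c.
Well 102−Well 101: 94a − 231b = 123.5;  Well 103−Well 101: 104a + 61b = 123.7.
Solving gives a = 1.21339, b = −0.04087.
Unit vector along 295° is (sin 295°, cos 295°) = (-0.9063, 0.4226).
Slope in that direction = a·(-0.9063) + b·(0.4226) = −1.11698.
Apparent dip = arctan|1.11698| = 48.16° (true dip is 50.5°, so apparent ≤ true as expected).

48.16°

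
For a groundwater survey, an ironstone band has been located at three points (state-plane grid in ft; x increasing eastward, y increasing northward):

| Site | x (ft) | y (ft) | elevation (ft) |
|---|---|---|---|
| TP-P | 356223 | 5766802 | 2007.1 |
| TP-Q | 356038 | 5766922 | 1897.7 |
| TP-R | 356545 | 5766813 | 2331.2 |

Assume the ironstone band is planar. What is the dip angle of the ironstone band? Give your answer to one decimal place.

Let the plane be z = a·x + b·y + c.
TP-Q−TP-P: −185a + 120b = −109.4;  TP-R−TP-P: 322a + 11b = 324.1.
Solving gives a = 0.98575, b = 0.60803.
Gradient magnitude |∇z| = √(a² + b²) = √(0.97170 + 0.36970) = 1.15819.
True dip = arctan(1.15819) = 49.2°, dipping toward WSW (azimuth ≈ 238°).

49.2°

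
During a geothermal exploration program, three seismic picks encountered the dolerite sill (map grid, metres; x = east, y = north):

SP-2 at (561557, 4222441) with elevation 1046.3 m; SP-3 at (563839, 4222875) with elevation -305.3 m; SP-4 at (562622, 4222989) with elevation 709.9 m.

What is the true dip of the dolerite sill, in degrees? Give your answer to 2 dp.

48.70°

Let the plane be z = a·x + b·y + c.
SP-3−SP-2: 2282a + 434b = −1351.6;  SP-4−SP-2: 1065a + 548b = −336.4.
Solving gives a = −0.75436, b = 0.85217.
Gradient magnitude |∇z| = √(a² + b²) = √(0.56905 + 0.72620) = 1.13809.
True dip = arctan(1.13809) = 48.70°, dipping toward SE (azimuth ≈ 138°).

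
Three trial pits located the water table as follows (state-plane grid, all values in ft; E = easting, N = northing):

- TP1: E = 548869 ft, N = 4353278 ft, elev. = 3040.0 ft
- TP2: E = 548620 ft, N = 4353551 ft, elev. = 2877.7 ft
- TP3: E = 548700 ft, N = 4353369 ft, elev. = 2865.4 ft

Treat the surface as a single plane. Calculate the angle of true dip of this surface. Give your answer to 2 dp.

57.32°

Two edge vectors: TP1→TP2 = (-249, 273, -162.3), TP1→TP3 = (-169, 91, -174.6).
Normal n = (TP1→TP2) × (TP1→TP3) = (-32896.5, -16046.7, 23478).
So ∂z/∂E = −n_x/n_z = 1.40116 and ∂z/∂N = −n_y/n_z = 0.68348.
Gradient magnitude |∇z| = √(a² + b²) = √(1.96326 + 0.46714) = 1.55897.
True dip = arctan(1.55897) = 57.32°, dipping toward WSW (azimuth ≈ 244°).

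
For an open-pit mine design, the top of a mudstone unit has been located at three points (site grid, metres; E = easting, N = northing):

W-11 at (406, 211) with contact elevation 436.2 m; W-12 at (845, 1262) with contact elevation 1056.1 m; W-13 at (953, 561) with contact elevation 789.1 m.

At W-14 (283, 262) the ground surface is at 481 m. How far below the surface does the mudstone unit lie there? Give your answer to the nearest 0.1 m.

67.5 m

Let the plane be z = a·E + b·N + c.
W-12−W-11: 439a + 1051b = 619.9;  W-13−W-11: 547a + 350b = 352.9.
Solving gives a = 0.365422, b = 0.437183.
Then c = 436.2 − a·406 − b·211 = 195.59.
At (283, 262): z_contact = 103.41 + 114.54 + 195.59 = 413.55 m.
Depth below ground = 481 − 413.55 = 67.5 m.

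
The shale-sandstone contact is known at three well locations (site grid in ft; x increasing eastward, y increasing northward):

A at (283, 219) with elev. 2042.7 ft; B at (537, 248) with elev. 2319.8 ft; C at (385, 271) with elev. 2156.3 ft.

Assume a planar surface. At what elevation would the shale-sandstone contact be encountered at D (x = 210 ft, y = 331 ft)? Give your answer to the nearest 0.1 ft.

Let the plane be z = a·x + b·y + c.
B−A: 254a + 29b = 277.1;  C−A: 102a + 52b = 113.6.
Solving gives a = 1.08437, b = 0.05758.
Then c = 2042.7 − a·283 − b·219 = 1723.21.
At (210, 331): z = 227.7 + 19.1 + 1723.21 = 1970.0 ft.

1970.0 ft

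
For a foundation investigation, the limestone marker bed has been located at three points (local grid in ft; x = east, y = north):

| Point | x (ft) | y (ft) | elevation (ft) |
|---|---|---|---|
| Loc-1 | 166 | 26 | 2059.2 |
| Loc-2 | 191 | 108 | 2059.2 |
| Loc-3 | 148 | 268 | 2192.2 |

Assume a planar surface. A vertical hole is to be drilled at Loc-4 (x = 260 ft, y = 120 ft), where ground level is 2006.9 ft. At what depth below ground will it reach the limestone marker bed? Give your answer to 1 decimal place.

Let the plane be z = a·x + b·y + c.
Loc-2−Loc-1: 25a + 82b = 0;  Loc-3−Loc-1: −18a + 242b = 133.
Solving gives a = −1.44911, b = 0.44180.
Then c = 2059.2 − a·166 − b·26 = 2288.27.
At (260, 120): z_contact = −376.77 + 53.02 + 2288.27 = 1964.51 ft.
Depth below ground = 2006.9 − 1964.51 = 42.4 ft.

42.4 ft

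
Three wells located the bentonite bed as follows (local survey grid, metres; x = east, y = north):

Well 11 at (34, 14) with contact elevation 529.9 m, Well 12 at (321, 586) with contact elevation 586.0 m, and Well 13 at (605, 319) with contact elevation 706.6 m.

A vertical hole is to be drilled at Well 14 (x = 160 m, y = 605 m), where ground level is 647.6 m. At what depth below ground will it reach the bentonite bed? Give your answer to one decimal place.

Let the plane be z = a·x + b·y + c.
Well 12−Well 11: 287a + 572b = 56.1;  Well 13−Well 11: 571a + 305b = 176.7.
Solving gives a = 0.35119, b = −0.07813.
Then c = 529.9 − a·34 − b·14 = 519.05.
At (160, 605): z_contact = 56.19 − 47.27 + 519.05 = 527.97 m.
Depth below ground = 647.6 − 527.97 = 119.6 m.

119.6 m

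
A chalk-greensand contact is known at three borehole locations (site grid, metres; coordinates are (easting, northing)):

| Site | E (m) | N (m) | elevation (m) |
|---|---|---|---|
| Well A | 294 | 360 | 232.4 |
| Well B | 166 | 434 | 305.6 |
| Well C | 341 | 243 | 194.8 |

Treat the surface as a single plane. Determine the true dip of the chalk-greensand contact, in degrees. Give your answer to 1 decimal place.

27.3°

Let the plane be z = a·E + b·N + c.
Well B−Well A: −128a + 74b = 73.2;  Well C−Well A: 47a − 117b = −37.6.
Solving gives a = −0.50287, b = 0.11936.
Gradient magnitude |∇z| = √(a² + b²) = √(0.25288 + 0.01425) = 0.51684.
True dip = arctan(0.51684) = 27.3°, dipping toward ESE (azimuth ≈ 103°).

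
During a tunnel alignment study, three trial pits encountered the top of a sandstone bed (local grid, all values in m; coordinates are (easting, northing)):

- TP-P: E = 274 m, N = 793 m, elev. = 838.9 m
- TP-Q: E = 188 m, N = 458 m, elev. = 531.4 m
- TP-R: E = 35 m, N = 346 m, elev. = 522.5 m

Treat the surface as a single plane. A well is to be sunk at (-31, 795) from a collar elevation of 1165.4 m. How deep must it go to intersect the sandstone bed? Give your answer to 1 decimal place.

93.8 m

Two edge vectors: TP-P→TP-Q = (-86, -335, -307.5), TP-P→TP-R = (-239, -447, -316.4).
Normal n = (TP-P→TP-Q) × (TP-P→TP-R) = (-31458.5, 46282.1, -41623).
So ∂z/∂E = −n_x/n_z = −0.75580 and ∂z/∂N = −n_y/n_z = 1.11194.
Intercept c from TP-P: 838.9 + 207.09 − 881.77 = 164.22.
At (-31, 795): z_contact = 23.43 + 883.99 + 164.22 = 1071.64 m.
Depth below ground = 1165.4 − 1071.64 = 93.8 m.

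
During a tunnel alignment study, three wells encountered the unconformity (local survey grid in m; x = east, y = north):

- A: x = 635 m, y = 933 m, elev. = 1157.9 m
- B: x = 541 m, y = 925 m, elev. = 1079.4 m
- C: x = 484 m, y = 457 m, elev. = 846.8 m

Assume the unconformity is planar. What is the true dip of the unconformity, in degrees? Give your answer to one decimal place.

Two edge vectors: A→B = (-94, -8, -78.5), A→C = (-151, -476, -311.1).
Normal n = (A→B) × (A→C) = (-34877.2, -17389.9, 43536).
So ∂z/∂x = −n_x/n_z = 0.80111 and ∂z/∂y = −n_y/n_z = 0.39944.
Gradient magnitude |∇z| = √(a² + b²) = √(0.64178 + 0.15955) = 0.89517.
True dip = arctan(0.89517) = 41.8°, dipping toward WSW (azimuth ≈ 243°).

41.8°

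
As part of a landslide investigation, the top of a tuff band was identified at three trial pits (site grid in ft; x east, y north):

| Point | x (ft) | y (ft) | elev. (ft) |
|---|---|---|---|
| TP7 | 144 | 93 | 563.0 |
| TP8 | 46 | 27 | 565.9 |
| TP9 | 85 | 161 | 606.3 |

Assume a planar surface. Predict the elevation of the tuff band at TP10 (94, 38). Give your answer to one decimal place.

556.3 ft

Two edge vectors: TP7→TP8 = (-98, -66, 2.9), TP7→TP9 = (-59, 68, 43.3).
Normal n = (TP7→TP8) × (TP7→TP9) = (-3055, 4072.3, -10558).
So ∂z/∂x = −n_x/n_z = −0.28935 and ∂z/∂y = −n_y/n_z = 0.38571.
Intercept c from TP7: 563 + 41.67 − 35.87 = 568.80.
At (94, 38): z = −27.2 + 14.7 + 568.80 = 556.3 ft.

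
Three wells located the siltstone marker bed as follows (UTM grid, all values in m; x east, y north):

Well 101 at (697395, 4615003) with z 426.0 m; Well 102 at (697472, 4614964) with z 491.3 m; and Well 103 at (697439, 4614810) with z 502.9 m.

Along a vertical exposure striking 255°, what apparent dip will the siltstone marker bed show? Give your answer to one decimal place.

32.9°

Let the plane be z = a·x + b·y + c.
Well 102−Well 101: 77a − 39b = 65.3;  Well 103−Well 101: 44a − 193b = 76.9.
Solving gives a = 0.73060, b = −0.23188.
Unit vector along 255° is (sin 255°, cos 255°) = (-0.9659, -0.2588).
Slope in that direction = a·(-0.9659) + b·(-0.2588) = −0.64569.
Apparent dip = arctan|0.64569| = 32.9° (true dip is 37.5°, so apparent ≤ true as expected).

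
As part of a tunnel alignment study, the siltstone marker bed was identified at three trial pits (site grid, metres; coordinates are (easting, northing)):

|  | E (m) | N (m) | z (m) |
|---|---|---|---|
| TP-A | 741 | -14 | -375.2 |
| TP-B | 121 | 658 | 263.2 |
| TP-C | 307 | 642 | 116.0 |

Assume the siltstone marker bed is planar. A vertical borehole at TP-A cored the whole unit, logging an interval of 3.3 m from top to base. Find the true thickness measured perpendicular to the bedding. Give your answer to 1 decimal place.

Two edge vectors: TP-A→TP-B = (-620, 672, 638.4), TP-A→TP-C = (-434, 656, 491.2).
Normal n = (TP-A→TP-B) × (TP-A→TP-C) = (-88704, 27478.4, -115072).
So ∂z/∂E = −n_x/n_z = −0.77086 and ∂z/∂N = −n_y/n_z = 0.23879.
|∇z| = √(a²+b²) = 0.80700, so dip δ = arctan(0.80700) = 38.90°.
True thickness = vertical thickness × cos δ = 3.3 × cos 38.90° = 2.6 m.

2.6 m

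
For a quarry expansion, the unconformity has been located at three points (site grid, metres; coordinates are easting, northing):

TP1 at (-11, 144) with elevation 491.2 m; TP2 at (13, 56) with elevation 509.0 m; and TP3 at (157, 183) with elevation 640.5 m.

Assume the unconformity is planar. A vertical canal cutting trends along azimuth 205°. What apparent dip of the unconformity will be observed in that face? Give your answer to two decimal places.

22.10°

Let the plane be z = a·easting + b·northing + c.
TP2−TP1: 24a − 88b = 17.8;  TP3−TP1: 168a + 39b = 149.3.
Solving gives a = 0.87994, b = 0.03771.
Unit vector along 205° is (sin 205°, cos 205°) = (-0.4226, -0.9063).
Slope in that direction = a·(-0.4226) + b·(-0.9063) = −0.40605.
Apparent dip = arctan|0.40605| = 22.10° (true dip is 41.4°, so apparent ≤ true as expected).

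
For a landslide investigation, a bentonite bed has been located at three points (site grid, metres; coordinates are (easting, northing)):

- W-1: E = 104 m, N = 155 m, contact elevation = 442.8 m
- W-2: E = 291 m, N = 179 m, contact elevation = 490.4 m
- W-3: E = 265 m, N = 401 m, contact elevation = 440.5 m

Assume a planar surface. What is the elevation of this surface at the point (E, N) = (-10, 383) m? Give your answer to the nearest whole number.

Let the plane be z = a·E + b·N + c.
W-2−W-1: 187a + 24b = 47.6;  W-3−W-1: 161a + 246b = −2.3.
Solving gives a = 0.27920, b = −0.19208.
Then c = 442.8 − a·104 − b·155 = 443.54.
At (-10, 383): z = −2.8 − 73.6 + 443.54 = 367.2 m.

367 m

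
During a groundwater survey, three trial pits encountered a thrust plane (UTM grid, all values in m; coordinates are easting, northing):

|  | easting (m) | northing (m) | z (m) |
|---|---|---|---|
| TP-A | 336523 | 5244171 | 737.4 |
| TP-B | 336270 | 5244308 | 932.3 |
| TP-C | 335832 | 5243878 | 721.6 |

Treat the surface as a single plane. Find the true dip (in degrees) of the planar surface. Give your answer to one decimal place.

41.5°

Two edge vectors: TP-A→TP-B = (-253, 137, 194.9), TP-A→TP-C = (-691, -293, -15.8).
Normal n = (TP-A→TP-B) × (TP-A→TP-C) = (54941.1, -138673.3, 168796).
So ∂z/∂easting = −n_x/n_z = −0.32549 and ∂z/∂northing = −n_y/n_z = 0.82154.
Gradient magnitude |∇z| = √(a² + b²) = √(0.10594 + 0.67493) = 0.88367.
True dip = arctan(0.88367) = 41.5°, dipping toward SSE (azimuth ≈ 158°).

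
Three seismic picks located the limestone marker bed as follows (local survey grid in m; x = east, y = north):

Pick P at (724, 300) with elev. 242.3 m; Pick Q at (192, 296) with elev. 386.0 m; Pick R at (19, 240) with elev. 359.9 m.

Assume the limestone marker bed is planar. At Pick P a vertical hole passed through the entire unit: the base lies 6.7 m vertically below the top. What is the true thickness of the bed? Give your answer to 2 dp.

Two edge vectors: Pick P→Pick Q = (-532, -4, 143.7), Pick P→Pick R = (-705, -60, 117.6).
Normal n = (Pick P→Pick Q) × (Pick P→Pick R) = (8151.6, -38745.3, 29100).
So ∂z/∂x = −n_x/n_z = −0.28012 and ∂z/∂y = −n_y/n_z = 1.33145.
|∇z| = √(a²+b²) = 1.36060, so dip δ = arctan(1.36060) = 53.69°.
True thickness = vertical thickness × cos δ = 6.7 × cos 53.69° = 3.97 m.

3.97 m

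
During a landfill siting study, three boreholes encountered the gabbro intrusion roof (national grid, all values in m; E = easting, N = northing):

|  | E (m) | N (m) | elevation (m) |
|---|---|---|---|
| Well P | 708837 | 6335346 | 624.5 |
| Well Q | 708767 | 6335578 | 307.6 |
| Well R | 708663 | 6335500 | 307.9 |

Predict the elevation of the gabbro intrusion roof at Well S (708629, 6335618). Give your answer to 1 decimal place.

Let the plane be z = a·E + b·N + c.
Well Q−Well P: −70a + 232b = −316.9;  Well R−Well P: −174a + 154b = −316.6.
Solving gives a = 0.833060700, b = −1.114593754.
Then c = 624.5 − a·708837 − b·6335346 = 6471457.33.
At (708629, 6335618): z = 590331.0 − 7061640.3 + 6471457.33 = 148.1 m.

148.1 m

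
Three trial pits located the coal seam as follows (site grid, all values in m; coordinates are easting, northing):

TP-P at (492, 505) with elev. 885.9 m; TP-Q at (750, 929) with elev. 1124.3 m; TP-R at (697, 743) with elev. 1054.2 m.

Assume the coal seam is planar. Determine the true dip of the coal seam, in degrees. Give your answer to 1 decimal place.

Let the plane be z = a·easting + b·northing + c.
TP-Q−TP-P: 258a + 424b = 238.4;  TP-R−TP-P: 205a + 238b = 168.3.
Solving gives a = 0.57297, b = 0.21361.
Gradient magnitude |∇z| = √(a² + b²) = √(0.32830 + 0.04563) = 0.61150.
True dip = arctan(0.61150) = 31.4°, dipping toward WSW (azimuth ≈ 250°).

31.4°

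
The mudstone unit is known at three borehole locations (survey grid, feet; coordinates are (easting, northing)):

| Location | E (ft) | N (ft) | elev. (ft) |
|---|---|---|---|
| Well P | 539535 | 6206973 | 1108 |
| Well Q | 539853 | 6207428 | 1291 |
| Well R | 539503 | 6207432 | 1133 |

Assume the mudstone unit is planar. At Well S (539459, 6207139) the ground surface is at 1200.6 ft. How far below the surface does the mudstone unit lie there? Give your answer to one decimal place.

Two edge vectors: Well P→Well Q = (318, 455, 183), Well P→Well R = (-32, 459, 25).
Normal n = (Well P→Well Q) × (Well P→Well R) = (-72622, -13806, 160522).
So ∂z/∂E = −n_x/n_z = 0.452411507 and ∂z/∂N = −n_y/n_z = 0.086006902.
Intercept c from Well P: 1108 − 244091.84 − 533842.52 = −776826.36.
At (539459, 6207139): z_contact = 244057.46 + 533856.80 − 776826.36 = 1087.89 ft.
Depth below ground = 1200.6 − 1087.89 = 112.7 ft.

112.7 ft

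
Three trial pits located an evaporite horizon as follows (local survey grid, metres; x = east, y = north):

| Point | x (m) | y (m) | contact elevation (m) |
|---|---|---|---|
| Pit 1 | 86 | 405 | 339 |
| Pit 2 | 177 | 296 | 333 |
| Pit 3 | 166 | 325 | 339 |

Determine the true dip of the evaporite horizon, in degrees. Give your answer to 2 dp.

25.24°

Two edge vectors: Pit 1→Pit 2 = (91, -109, -6), Pit 1→Pit 3 = (80, -80, 0).
Normal n = (Pit 1→Pit 2) × (Pit 1→Pit 3) = (-480, -480, 1440).
So ∂z/∂x = −n_x/n_z = 0.33333 and ∂z/∂y = −n_y/n_z = 0.33333.
Gradient magnitude |∇z| = √(a² + b²) = √(0.11111 + 0.11111) = 0.47140.
True dip = arctan(0.47140) = 25.24°, dipping toward SW (azimuth ≈ 225°).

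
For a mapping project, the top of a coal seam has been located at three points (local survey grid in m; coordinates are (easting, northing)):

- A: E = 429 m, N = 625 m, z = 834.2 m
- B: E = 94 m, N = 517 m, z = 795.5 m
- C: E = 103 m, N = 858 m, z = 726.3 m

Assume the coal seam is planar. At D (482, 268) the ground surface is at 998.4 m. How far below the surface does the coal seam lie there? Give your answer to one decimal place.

80.4 m

Two edge vectors: A→B = (-335, -108, -38.7), A→C = (-326, 233, -107.9).
Normal n = (A→B) × (A→C) = (20670.3, -23530.3, -113263).
So ∂z/∂E = −n_x/n_z = 0.18250 and ∂z/∂N = −n_y/n_z = −0.20775.
Intercept c from A: 834.2 − 78.29 + 129.84 = 885.75.
At (482, 268): z_contact = 87.96 − 55.68 + 885.75 = 918.04 m.
Depth below ground = 998.4 − 918.04 = 80.4 m.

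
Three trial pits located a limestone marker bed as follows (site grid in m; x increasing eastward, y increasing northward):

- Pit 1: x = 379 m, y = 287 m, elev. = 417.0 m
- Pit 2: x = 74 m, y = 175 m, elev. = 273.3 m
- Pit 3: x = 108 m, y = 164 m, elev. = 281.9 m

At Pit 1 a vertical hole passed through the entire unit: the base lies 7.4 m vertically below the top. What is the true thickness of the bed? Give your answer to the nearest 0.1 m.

6.7 m

Two edge vectors: Pit 1→Pit 2 = (-305, -112, -143.7), Pit 1→Pit 3 = (-271, -123, -135.1).
Normal n = (Pit 1→Pit 2) × (Pit 1→Pit 3) = (-2543.9, -2262.8, 7163).
So ∂z/∂x = −n_x/n_z = 0.35514 and ∂z/∂y = −n_y/n_z = 0.31590.
|∇z| = √(a²+b²) = 0.47531, so dip δ = arctan(0.47531) = 25.42°.
True thickness = vertical thickness × cos δ = 7.4 × cos 25.42° = 6.7 m.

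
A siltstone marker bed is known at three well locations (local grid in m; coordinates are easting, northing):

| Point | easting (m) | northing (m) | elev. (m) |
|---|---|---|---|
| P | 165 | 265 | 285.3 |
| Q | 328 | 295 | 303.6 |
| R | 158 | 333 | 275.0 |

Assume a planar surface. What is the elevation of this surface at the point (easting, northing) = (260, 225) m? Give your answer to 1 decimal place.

Two edge vectors: P→Q = (163, 30, 18.3), P→R = (-7, 68, -10.3).
Normal n = (P→Q) × (P→R) = (-1553.4, 1550.8, 11294).
So ∂z/∂easting = −n_x/n_z = 0.13754 and ∂z/∂northing = −n_y/n_z = −0.13731.
Intercept c from P: 285.3 − 22.69 + 36.39 = 298.99.
At (260, 225): z = 35.8 − 30.9 + 298.99 = 303.9 m.

303.9 m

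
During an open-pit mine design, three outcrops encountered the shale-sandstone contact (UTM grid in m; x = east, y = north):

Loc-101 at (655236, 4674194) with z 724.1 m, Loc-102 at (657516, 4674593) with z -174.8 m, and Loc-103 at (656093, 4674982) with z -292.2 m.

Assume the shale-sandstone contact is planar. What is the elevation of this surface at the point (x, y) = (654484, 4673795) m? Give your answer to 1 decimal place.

1304.9 m

Two edge vectors: Loc-101→Loc-102 = (2280, 399, -898.9), Loc-101→Loc-103 = (857, 788, -1016.3).
Normal n = (Loc-101→Loc-102) × (Loc-101→Loc-103) = (302829.5, 1546806.7, 1454697).
So ∂z/∂x = −n_x/n_z = −0.208173592 and ∂z/∂y = −n_y/n_z = −1.063318822.
Intercept c from Loc-101: 724.1 + 136402.83 + 4970158.46 = 5107285.39.
At (654484, 4673795): z = −136246.3 − 4969734.2 + 5107285.39 = 1304.9 m.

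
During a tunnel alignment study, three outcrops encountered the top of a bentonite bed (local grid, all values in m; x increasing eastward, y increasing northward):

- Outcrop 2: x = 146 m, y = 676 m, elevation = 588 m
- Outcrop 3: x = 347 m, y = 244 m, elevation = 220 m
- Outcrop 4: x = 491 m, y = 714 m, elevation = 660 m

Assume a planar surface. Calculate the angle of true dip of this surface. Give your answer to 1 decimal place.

Two edge vectors: Outcrop 2→Outcrop 3 = (201, -432, -368), Outcrop 2→Outcrop 4 = (345, 38, 72).
Normal n = (Outcrop 2→Outcrop 3) × (Outcrop 2→Outcrop 4) = (-17120, -141432, 156678).
So ∂z/∂x = −n_x/n_z = 0.10927 and ∂z/∂y = −n_y/n_z = 0.90269.
Gradient magnitude |∇z| = √(a² + b²) = √(0.01194 + 0.81485) = 0.90928.
True dip = arctan(0.90928) = 42.3°, dipping toward S (azimuth ≈ 187°).

42.3°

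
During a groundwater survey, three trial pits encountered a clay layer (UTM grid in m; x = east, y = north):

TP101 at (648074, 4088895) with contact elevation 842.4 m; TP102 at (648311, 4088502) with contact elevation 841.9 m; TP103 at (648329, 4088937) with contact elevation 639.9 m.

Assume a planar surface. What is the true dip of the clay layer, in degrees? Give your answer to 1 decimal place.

Let the plane be z = a·x + b·y + c.
TP102−TP101: 237a − 393b = −0.5;  TP103−TP101: 255a + 42b = −202.5.
Solving gives a = −0.72256, b = −0.43447.
Gradient magnitude |∇z| = √(a² + b²) = √(0.52209 + 0.18876) = 0.84312.
True dip = arctan(0.84312) = 40.1°, dipping toward ENE (azimuth ≈ 059°).

40.1°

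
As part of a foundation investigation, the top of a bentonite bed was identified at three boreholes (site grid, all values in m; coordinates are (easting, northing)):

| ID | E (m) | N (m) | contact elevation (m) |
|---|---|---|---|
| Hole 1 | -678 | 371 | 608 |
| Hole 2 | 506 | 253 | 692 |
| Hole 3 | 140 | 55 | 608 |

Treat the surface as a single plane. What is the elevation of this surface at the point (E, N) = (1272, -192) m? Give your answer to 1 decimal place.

Let the plane be z = a·E + b·N + c.
Hole 2−Hole 1: 1184a − 118b = 84;  Hole 3−Hole 1: 818a − 316b = 0.
Solving gives a = 0.095613, b = 0.247504.
Then c = 608 − a·-678 − b·371 = 581.00.
At (1272, -192): z = 121.6 − 47.5 + 581.00 = 655.1 m.

655.1 m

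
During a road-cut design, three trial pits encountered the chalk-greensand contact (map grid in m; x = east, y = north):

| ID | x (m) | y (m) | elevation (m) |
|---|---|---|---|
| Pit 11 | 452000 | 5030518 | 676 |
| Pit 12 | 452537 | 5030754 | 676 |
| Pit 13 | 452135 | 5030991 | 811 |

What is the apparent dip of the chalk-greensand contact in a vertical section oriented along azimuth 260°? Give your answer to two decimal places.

4.83°

Two edge vectors: Pit 11→Pit 12 = (537, 236, 0), Pit 11→Pit 13 = (135, 473, 135).
Normal n = (Pit 11→Pit 12) × (Pit 11→Pit 13) = (31860, -72495, 222141).
So ∂z/∂x = −n_x/n_z = −0.14342 and ∂z/∂y = −n_y/n_z = 0.32635.
Unit vector along 260° is (sin 260°, cos 260°) = (-0.9848, -0.1736).
Slope in that direction = a·(-0.9848) + b·(-0.1736) = 0.08457.
Apparent dip = arctan|0.08457| = 4.83° (true dip is 19.6°, so apparent ≤ true as expected).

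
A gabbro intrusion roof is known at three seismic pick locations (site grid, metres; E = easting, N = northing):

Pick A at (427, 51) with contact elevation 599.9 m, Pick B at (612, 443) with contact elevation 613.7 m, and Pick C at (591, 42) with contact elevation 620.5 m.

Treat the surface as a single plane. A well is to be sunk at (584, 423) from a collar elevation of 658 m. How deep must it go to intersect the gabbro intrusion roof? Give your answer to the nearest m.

Let the plane be z = a·E + b·N + c.
Pick B−Pick A: 185a + 392b = 13.8;  Pick C−Pick A: 164a − 9b = 20.6.
Solving gives a = 0.12432, b = −0.02347.
Then c = 599.9 − a·427 − b·51 = 548.01.
At (584, 423): z_contact = 72.6 − 9.9 + 548.01 = 610.7 m.
Depth below ground = 658 − 610.7 = 47 m.

47 m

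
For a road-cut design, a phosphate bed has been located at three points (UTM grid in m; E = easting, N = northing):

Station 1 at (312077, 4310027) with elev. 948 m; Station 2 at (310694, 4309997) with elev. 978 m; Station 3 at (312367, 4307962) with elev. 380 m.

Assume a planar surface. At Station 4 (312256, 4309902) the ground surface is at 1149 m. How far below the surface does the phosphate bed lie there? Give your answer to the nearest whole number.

240 m

Two edge vectors: Station 1→Station 2 = (-1383, -30, 30), Station 1→Station 3 = (290, -2065, -568).
Normal n = (Station 1→Station 2) × (Station 1→Station 3) = (78990, -776844, 2864595).
So ∂z/∂E = −n_x/n_z = −0.02757458 and ∂z/∂N = −n_y/n_z = 0.27118807.
Intercept c from Station 1: 948 + 8605.39 − 1168827.92 = −1159274.53.
At (312256, 4309902): z_contact = −8610.3 + 1168794.0 − 1159274.53 = 909.2 m.
Depth below ground = 1149 − 909.2 = 240 m.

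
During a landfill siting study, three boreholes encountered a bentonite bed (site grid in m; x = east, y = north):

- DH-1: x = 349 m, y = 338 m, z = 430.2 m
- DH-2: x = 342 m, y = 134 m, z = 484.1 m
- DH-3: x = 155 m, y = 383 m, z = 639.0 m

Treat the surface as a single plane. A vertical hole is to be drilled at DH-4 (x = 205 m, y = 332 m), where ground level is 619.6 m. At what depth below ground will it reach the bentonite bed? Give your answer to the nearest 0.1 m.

Two edge vectors: DH-1→DH-2 = (-7, -204, 53.9), DH-1→DH-3 = (-194, 45, 208.8).
Normal n = (DH-1→DH-2) × (DH-1→DH-3) = (-45020.7, -8995, -39891).
So ∂z/∂x = −n_x/n_z = −1.12859 and ∂z/∂y = −n_y/n_z = −0.22549.
Intercept c from DH-1: 430.2 + 393.88 + 76.22 = 900.29.
At (205, 332): z_contact = −231.36 − 74.86 + 900.29 = 594.07 m.
Depth below ground = 619.6 − 594.07 = 25.5 m.

25.5 m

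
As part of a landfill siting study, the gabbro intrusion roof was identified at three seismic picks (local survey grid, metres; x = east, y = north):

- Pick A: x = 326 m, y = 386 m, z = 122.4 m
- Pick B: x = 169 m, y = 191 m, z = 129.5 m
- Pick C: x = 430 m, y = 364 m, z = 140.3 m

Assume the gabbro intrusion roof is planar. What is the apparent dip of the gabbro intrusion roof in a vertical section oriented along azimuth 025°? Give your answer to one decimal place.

Let the plane be z = a·x + b·y + c.
Pick B−Pick A: −157a − 195b = 7.1;  Pick C−Pick A: 104a − 22b = 17.9.
Solving gives a = 0.14049, b = −0.14952.
Unit vector along 025° is (sin 25°, cos 25°) = (0.4226, 0.9063).
Slope in that direction = a·(0.4226) + b·(0.9063) = −0.07614.
Apparent dip = arctan|0.07614| = 4.4° (true dip is 11.6°, so apparent ≤ true as expected).

4.4°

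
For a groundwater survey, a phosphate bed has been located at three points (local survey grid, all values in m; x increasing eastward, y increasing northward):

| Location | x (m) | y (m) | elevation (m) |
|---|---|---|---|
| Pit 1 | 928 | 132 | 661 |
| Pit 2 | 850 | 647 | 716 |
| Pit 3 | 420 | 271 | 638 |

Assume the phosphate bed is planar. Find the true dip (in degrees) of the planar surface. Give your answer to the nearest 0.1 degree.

8.1°

Two edge vectors: Pit 1→Pit 2 = (-78, 515, 55), Pit 1→Pit 3 = (-508, 139, -23).
Normal n = (Pit 1→Pit 2) × (Pit 1→Pit 3) = (-19490, -29734, 250778).
So ∂z/∂x = −n_x/n_z = 0.07772 and ∂z/∂y = −n_y/n_z = 0.11857.
Gradient magnitude |∇z| = √(a² + b²) = √(0.00604 + 0.01406) = 0.14177.
True dip = arctan(0.14177) = 8.1°, dipping toward SSW (azimuth ≈ 213°).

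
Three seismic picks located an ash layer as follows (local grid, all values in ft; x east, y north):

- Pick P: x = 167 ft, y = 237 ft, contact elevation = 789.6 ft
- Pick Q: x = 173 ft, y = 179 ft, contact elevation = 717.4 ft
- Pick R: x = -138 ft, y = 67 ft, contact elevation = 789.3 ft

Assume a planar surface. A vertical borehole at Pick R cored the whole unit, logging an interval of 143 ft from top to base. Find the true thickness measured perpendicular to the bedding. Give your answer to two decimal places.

Two edge vectors: Pick P→Pick Q = (6, -58, -72.2), Pick P→Pick R = (-305, -170, -0.3).
Normal n = (Pick P→Pick Q) × (Pick P→Pick R) = (-12256.6, 22022.8, -18710).
So ∂z/∂x = −n_x/n_z = −0.65508 and ∂z/∂y = −n_y/n_z = 1.17706.
|∇z| = √(a²+b²) = 1.34707, so dip δ = arctan(1.34707) = 53.41°.
True thickness = vertical thickness × cos δ = 143 × cos 53.41° = 85.24 ft.

85.24 ft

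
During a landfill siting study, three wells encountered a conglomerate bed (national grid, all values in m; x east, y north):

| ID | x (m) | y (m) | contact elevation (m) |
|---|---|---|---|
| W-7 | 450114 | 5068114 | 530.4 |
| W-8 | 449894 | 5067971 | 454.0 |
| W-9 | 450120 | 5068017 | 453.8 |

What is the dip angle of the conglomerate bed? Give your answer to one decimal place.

38.5°

Two edge vectors: W-7→W-8 = (-220, -143, -76.4), W-7→W-9 = (6, -97, -76.6).
Normal n = (W-7→W-8) × (W-7→W-9) = (3543, -17310.4, 22198).
So ∂z/∂x = −n_x/n_z = −0.15961 and ∂z/∂y = −n_y/n_z = 0.77982.
Gradient magnitude |∇z| = √(a² + b²) = √(0.02548 + 0.60812) = 0.79598.
True dip = arctan(0.79598) = 38.5°, dipping toward SSE (azimuth ≈ 168°).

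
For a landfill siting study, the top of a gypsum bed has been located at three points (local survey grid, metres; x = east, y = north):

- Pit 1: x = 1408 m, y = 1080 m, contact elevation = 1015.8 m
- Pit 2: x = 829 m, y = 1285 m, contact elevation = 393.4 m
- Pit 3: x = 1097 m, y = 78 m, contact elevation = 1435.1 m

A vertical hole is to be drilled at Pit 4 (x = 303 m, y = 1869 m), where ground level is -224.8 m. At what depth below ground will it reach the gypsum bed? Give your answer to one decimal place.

216.8 m

Two edge vectors: Pit 1→Pit 2 = (-579, 205, -622.4), Pit 1→Pit 3 = (-311, -1002, 419.3).
Normal n = (Pit 1→Pit 2) × (Pit 1→Pit 3) = (-537688.3, 436341.1, 643913).
So ∂z/∂x = −n_x/n_z = 0.835033 and ∂z/∂y = −n_y/n_z = −0.677640.
Intercept c from Pit 1: 1015.8 − 1175.73 + 731.85 = 571.93.
At (303, 1869): z_contact = 253.01 − 1266.51 + 571.93 = -441.57 m.
Depth below ground = -224.8 − (-441.57) = 216.8 m.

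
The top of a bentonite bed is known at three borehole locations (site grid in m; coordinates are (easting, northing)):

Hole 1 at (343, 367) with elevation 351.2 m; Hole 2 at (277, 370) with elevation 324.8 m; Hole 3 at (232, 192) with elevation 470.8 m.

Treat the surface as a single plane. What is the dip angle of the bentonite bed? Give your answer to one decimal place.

Let the plane be z = a·E + b·N + c.
Hole 2−Hole 1: −66a + 3b = −26.4;  Hole 3−Hole 1: −111a − 175b = 119.6.
Solving gives a = 0.35860, b = −0.91088.
Gradient magnitude |∇z| = √(a² + b²) = √(0.12859 + 0.82970) = 0.97893.
True dip = arctan(0.97893) = 44.4°, dipping toward NNW (azimuth ≈ 339°).

44.4°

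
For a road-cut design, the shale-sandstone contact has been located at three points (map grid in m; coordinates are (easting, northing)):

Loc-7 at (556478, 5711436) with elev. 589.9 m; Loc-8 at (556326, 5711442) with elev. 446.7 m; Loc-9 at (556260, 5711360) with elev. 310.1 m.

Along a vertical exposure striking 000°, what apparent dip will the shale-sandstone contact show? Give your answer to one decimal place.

Let the plane be z = a·E + b·N + c.
Loc-8−Loc-7: −152a + 6b = −143.2;  Loc-9−Loc-7: −218a − 76b = −279.8.
Solving gives a = 0.97683, b = 0.87963.
Unit vector along 000° is (sin 0°, cos 0°) = (0.0000, 1.0000).
Slope in that direction = a·(0.0000) + b·(1.0000) = 0.87963.
Apparent dip = arctan|0.87963| = 41.3° (true dip is 52.7°, so apparent ≤ true as expected).

41.3°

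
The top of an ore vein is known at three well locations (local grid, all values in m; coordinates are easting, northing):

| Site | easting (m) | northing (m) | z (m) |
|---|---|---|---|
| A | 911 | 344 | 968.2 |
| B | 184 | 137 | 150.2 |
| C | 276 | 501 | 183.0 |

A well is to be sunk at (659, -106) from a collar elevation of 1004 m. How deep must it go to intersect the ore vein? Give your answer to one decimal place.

240.2 m

Let the plane be z = a·easting + b·northing + c.
B−A: −727a − 207b = −818;  C−A: −635a + 157b = −785.2.
Solving gives a = 1.18478, b = −0.20934.
Then c = 968.2 − a·911 − b·344 = −39.12.
At (659, -106): z_contact = 780.77 + 22.19 − 39.12 = 763.84 m.
Depth below ground = 1004 − 763.84 = 240.2 m.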